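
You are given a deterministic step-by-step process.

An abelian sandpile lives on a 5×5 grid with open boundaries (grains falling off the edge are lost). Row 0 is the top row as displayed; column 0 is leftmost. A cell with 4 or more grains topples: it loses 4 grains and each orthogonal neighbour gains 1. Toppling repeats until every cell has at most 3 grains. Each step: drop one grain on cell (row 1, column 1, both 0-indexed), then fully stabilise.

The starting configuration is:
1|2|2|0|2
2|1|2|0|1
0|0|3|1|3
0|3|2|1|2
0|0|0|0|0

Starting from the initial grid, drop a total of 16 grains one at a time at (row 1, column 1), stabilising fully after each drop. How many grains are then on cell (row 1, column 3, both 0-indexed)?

gen 0: 1|2|2|0|2
2|1|2|0|1
0|0|3|1|3
0|3|2|1|2
0|0|0|0|0
gen 1: 1|2|2|0|2
2|2|2|0|1
0|0|3|1|3
0|3|2|1|2
0|0|0|0|0
gen 2: 1|2|2|0|2
2|3|2|0|1
0|0|3|1|3
0|3|2|1|2
0|0|0|0|0
gen 3: 1|3|2|0|2
3|0|3|0|1
0|1|3|1|3
0|3|2|1|2
0|0|0|0|0
gen 4: 1|3|2|0|2
3|1|3|0|1
0|1|3|1|3
0|3|2|1|2
0|0|0|0|0
gen 5: 1|3|2|0|2
3|2|3|0|1
0|1|3|1|3
0|3|2|1|2
0|0|0|0|0
gen 6: 1|3|2|0|2
3|3|3|0|1
0|1|3|1|3
0|3|2|1|2
0|0|0|0|0
gen 7: 3|1|0|1|2
0|3|2|1|1
1|3|0|2|3
0|3|3|1|2
0|0|0|0|0
gen 8: 3|2|0|1|2
1|1|3|1|1
2|1|2|2|3
1|1|0|2|2
0|1|1|0|0
gen 9: 3|2|0|1|2
1|2|3|1|1
2|1|2|2|3
1|1|0|2|2
0|1|1|0|0
gen 10: 3|2|0|1|2
1|3|3|1|1
2|1|2|2|3
1|1|0|2|2
0|1|1|0|0
gen 11: 3|3|1|1|2
2|1|0|2|1
2|2|3|2|3
1|1|0|2|2
0|1|1|0|0
gen 12: 3|3|1|1|2
2|2|0|2|1
2|2|3|2|3
1|1|0|2|2
0|1|1|0|0
gen 13: 3|3|1|1|2
2|3|0|2|1
2|2|3|2|3
1|1|0|2|2
0|1|1|0|0
gen 14: 1|1|2|1|2
0|2|1|2|1
3|3|3|2|3
1|1|0|2|2
0|1|1|0|0
gen 15: 1|1|2|1|2
0|3|1|2|1
3|3|3|2|3
1|1|0|2|2
0|1|1|0|0
gen 16: 1|2|2|1|2
2|1|3|2|1
0|2|0|3|3
2|2|1|2|2
0|1|1|0|0

2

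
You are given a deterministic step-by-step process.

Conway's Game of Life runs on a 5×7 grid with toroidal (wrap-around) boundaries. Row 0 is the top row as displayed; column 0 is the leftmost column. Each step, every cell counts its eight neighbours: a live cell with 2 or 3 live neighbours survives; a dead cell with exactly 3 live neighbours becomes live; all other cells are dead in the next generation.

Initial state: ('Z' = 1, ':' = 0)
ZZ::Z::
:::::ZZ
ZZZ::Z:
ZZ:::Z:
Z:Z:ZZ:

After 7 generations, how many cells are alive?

0) ZZ::Z::
:::::ZZ
ZZZ::Z:
ZZ:::Z:
Z:Z:ZZ:
1) ZZ:ZZ::
::Z:ZZ:
::Z:ZZ:
:::Z:Z:
::ZZZZ:
2) :Z::::Z
::Z:::Z
::Z:::Z
::::::Z
:Z:::ZZ
3) :ZZ:::Z
:ZZ::ZZ
Z::::ZZ
::::::Z
:::::ZZ
4) :ZZ::::
::Z::::
:Z:::::
:::::::
:::::ZZ
5) :ZZ::::
::Z::::
:::::::
:::::::
:::::::
6) :ZZ::::
:ZZ::::
:::::::
:::::::
:::::::
7) :ZZ::::
:ZZ::::
:::::::
:::::::
:::::::

4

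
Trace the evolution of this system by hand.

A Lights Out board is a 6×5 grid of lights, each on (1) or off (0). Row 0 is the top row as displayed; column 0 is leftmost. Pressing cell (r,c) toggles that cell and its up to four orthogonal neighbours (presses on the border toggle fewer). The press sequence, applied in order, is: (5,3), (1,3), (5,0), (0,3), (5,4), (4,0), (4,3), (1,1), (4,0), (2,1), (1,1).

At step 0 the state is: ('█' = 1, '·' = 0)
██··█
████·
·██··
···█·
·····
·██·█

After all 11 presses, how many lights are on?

14

step 0: ██··█
████·
·██··
···█·
·····
·██·█
step 1: ██··█
████·
·██··
···█·
···█·
·█·█·
step 2: ██·██
██··█
·███·
···█·
···█·
·█·█·
step 3: ██·██
██··█
·███·
···█·
█··█·
█··█·
step 4: ███··
██·██
·███·
···█·
█··█·
█··█·
step 5: ███··
██·██
·███·
···█·
█··██
█···█
step 6: ███··
██·██
·███·
█··█·
·█·██
····█
step 7: ███··
██·██
·███·
█····
·██··
···██
step 8: █·█··
··███
··██·
█····
·██··
···██
step 9: █·█··
··███
··██·
·····
█·█··
█··██
step 10: █·█··
·████
██·█·
·█···
█·█··
█··██
step 11: ███··
█··██
█··█·
·█···
█·█··
█··██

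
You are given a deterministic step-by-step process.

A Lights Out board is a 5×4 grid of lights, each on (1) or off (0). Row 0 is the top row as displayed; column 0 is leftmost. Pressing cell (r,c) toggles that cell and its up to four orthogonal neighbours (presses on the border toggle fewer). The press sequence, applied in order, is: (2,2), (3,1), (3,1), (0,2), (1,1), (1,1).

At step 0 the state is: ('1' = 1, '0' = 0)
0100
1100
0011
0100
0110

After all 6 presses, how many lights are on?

k=0  0100
1100
0011
0100
0110
k=1  0100
1110
0100
0110
0110
k=2  0100
1110
0000
1000
0010
k=3  0100
1110
0100
0110
0110
k=4  0011
1100
0100
0110
0110
k=5  0111
0010
0000
0110
0110
k=6  0011
1100
0100
0110
0110

9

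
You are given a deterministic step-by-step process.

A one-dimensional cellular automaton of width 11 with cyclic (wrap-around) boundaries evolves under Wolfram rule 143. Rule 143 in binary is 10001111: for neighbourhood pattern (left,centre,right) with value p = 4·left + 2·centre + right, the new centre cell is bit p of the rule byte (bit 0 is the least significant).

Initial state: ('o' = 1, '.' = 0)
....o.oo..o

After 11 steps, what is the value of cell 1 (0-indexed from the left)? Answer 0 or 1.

0

gen 0: ....o.oo..o
gen 1: .oooo.o..oo
gen 2: .ooo..o.oo.
gen 3: ooo..oo.o..
gen 4: oo..oo..o.o
gen 5: o..oo..oo.o
gen 6: ..oo..oo..o
gen 7: .oo..oo..oo
gen 8: .o..oo..oo.
gen 9: oo.oo..oo..
gen 10: o..o..oo..o
gen 11: ..oo.oo..oo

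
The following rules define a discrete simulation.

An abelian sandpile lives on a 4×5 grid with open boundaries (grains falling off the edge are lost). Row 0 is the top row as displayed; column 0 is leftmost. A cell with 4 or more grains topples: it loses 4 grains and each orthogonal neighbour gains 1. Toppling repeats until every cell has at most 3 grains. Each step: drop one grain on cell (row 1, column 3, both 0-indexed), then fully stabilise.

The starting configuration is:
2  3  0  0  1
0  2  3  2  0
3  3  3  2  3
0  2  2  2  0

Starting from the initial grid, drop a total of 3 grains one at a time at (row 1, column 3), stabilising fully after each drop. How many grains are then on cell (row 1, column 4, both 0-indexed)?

gen 0: 2  3  0  0  1
0  2  3  2  0
3  3  3  2  3
0  2  2  2  0
gen 1: 2  3  0  0  1
0  2  3  3  0
3  3  3  2  3
0  2  2  2  0
gen 2: 3  0  2  1  1
2  1  2  2  2
0  2  2  1  0
1  3  3  3  1
gen 3: 3  0  2  1  1
2  1  2  3  2
0  2  2  1  0
1  3  3  3  1

2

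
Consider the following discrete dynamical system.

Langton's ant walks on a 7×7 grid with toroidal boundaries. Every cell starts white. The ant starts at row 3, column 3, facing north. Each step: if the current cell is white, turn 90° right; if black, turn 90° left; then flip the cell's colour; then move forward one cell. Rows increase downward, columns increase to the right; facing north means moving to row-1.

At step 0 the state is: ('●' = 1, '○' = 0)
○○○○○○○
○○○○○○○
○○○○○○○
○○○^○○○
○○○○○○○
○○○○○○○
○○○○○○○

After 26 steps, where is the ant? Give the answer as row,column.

step 0: ○○○○○○○
○○○○○○○
○○○○○○○
○○○^○○○
○○○○○○○
○○○○○○○
○○○○○○○
step 1: ○○○○○○○
○○○○○○○
○○○○○○○
○○○●>○○
○○○○○○○
○○○○○○○
○○○○○○○
step 2: ○○○○○○○
○○○○○○○
○○○○○○○
○○○●●○○
○○○○v○○
○○○○○○○
○○○○○○○
step 3: ○○○○○○○
○○○○○○○
○○○○○○○
○○○●●○○
○○○<●○○
○○○○○○○
○○○○○○○
step 4: ○○○○○○○
○○○○○○○
○○○○○○○
○○○^●○○
○○○●●○○
○○○○○○○
○○○○○○○
step 5: ○○○○○○○
○○○○○○○
○○○○○○○
○○<○●○○
○○○●●○○
○○○○○○○
○○○○○○○
step 6: ○○○○○○○
○○○○○○○
○○^○○○○
○○●○●○○
○○○●●○○
○○○○○○○
○○○○○○○
step 7: ○○○○○○○
○○○○○○○
○○●>○○○
○○●○●○○
○○○●●○○
○○○○○○○
○○○○○○○
step 8: ○○○○○○○
○○○○○○○
○○●●○○○
○○●v●○○
○○○●●○○
○○○○○○○
○○○○○○○
step 9: ○○○○○○○
○○○○○○○
○○●●○○○
○○<●●○○
○○○●●○○
○○○○○○○
○○○○○○○
step 10: ○○○○○○○
○○○○○○○
○○●●○○○
○○○●●○○
○○v●●○○
○○○○○○○
○○○○○○○
step 11: ○○○○○○○
○○○○○○○
○○●●○○○
○○○●●○○
○<●●●○○
○○○○○○○
○○○○○○○
step 12: ○○○○○○○
○○○○○○○
○○●●○○○
○^○●●○○
○●●●●○○
○○○○○○○
○○○○○○○
step 13: ○○○○○○○
○○○○○○○
○○●●○○○
○●>●●○○
○●●●●○○
○○○○○○○
○○○○○○○
step 14: ○○○○○○○
○○○○○○○
○○●●○○○
○●●●●○○
○●v●●○○
○○○○○○○
○○○○○○○
step 15: ○○○○○○○
○○○○○○○
○○●●○○○
○●●●●○○
○●○>●○○
○○○○○○○
○○○○○○○
step 16: ○○○○○○○
○○○○○○○
○○●●○○○
○●●^●○○
○●○○●○○
○○○○○○○
○○○○○○○
step 17: ○○○○○○○
○○○○○○○
○○●●○○○
○●<○●○○
○●○○●○○
○○○○○○○
○○○○○○○
step 18: ○○○○○○○
○○○○○○○
○○●●○○○
○●○○●○○
○●v○●○○
○○○○○○○
○○○○○○○
step 19: ○○○○○○○
○○○○○○○
○○●●○○○
○●○○●○○
○<●○●○○
○○○○○○○
○○○○○○○
step 20: ○○○○○○○
○○○○○○○
○○●●○○○
○●○○●○○
○○●○●○○
○v○○○○○
○○○○○○○
step 21: ○○○○○○○
○○○○○○○
○○●●○○○
○●○○●○○
○○●○●○○
<●○○○○○
○○○○○○○
step 22: ○○○○○○○
○○○○○○○
○○●●○○○
○●○○●○○
^○●○●○○
●●○○○○○
○○○○○○○
step 23: ○○○○○○○
○○○○○○○
○○●●○○○
○●○○●○○
●>●○●○○
●●○○○○○
○○○○○○○
step 24: ○○○○○○○
○○○○○○○
○○●●○○○
○●○○●○○
●●●○●○○
●v○○○○○
○○○○○○○
step 25: ○○○○○○○
○○○○○○○
○○●●○○○
○●○○●○○
●●●○●○○
●○>○○○○
○○○○○○○
step 26: ○○○○○○○
○○○○○○○
○○●●○○○
○●○○●○○
●●●○●○○
●○●○○○○
○○v○○○○

6,2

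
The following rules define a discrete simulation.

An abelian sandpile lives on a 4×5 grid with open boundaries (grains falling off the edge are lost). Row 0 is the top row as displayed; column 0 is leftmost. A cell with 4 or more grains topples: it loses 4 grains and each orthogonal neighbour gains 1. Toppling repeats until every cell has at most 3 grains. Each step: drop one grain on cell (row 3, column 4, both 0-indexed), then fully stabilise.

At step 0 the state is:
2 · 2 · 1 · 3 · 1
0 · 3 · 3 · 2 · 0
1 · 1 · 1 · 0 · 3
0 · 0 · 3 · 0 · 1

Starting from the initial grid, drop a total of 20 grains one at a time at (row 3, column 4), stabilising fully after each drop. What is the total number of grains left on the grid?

31

step 0: 2 · 2 · 1 · 3 · 1
0 · 3 · 3 · 2 · 0
1 · 1 · 1 · 0 · 3
0 · 0 · 3 · 0 · 1
step 1: 2 · 2 · 1 · 3 · 1
0 · 3 · 3 · 2 · 0
1 · 1 · 1 · 0 · 3
0 · 0 · 3 · 0 · 2
step 2: 2 · 2 · 1 · 3 · 1
0 · 3 · 3 · 2 · 0
1 · 1 · 1 · 0 · 3
0 · 0 · 3 · 0 · 3
step 3: 2 · 2 · 1 · 3 · 1
0 · 3 · 3 · 2 · 1
1 · 1 · 1 · 1 · 0
0 · 0 · 3 · 1 · 1
step 4: 2 · 2 · 1 · 3 · 1
0 · 3 · 3 · 2 · 1
1 · 1 · 1 · 1 · 0
0 · 0 · 3 · 1 · 2
step 5: 2 · 2 · 1 · 3 · 1
0 · 3 · 3 · 2 · 1
1 · 1 · 1 · 1 · 0
0 · 0 · 3 · 1 · 3
step 6: 2 · 2 · 1 · 3 · 1
0 · 3 · 3 · 2 · 1
1 · 1 · 1 · 1 · 1
0 · 0 · 3 · 2 · 0
step 7: 2 · 2 · 1 · 3 · 1
0 · 3 · 3 · 2 · 1
1 · 1 · 1 · 1 · 1
0 · 0 · 3 · 2 · 1
step 8: 2 · 2 · 1 · 3 · 1
0 · 3 · 3 · 2 · 1
1 · 1 · 1 · 1 · 1
0 · 0 · 3 · 2 · 2
step 9: 2 · 2 · 1 · 3 · 1
0 · 3 · 3 · 2 · 1
1 · 1 · 1 · 1 · 1
0 · 0 · 3 · 2 · 3
step 10: 2 · 2 · 1 · 3 · 1
0 · 3 · 3 · 2 · 1
1 · 1 · 1 · 1 · 2
0 · 0 · 3 · 3 · 0
step 11: 2 · 2 · 1 · 3 · 1
0 · 3 · 3 · 2 · 1
1 · 1 · 1 · 1 · 2
0 · 0 · 3 · 3 · 1
step 12: 2 · 2 · 1 · 3 · 1
0 · 3 · 3 · 2 · 1
1 · 1 · 1 · 1 · 2
0 · 0 · 3 · 3 · 2
step 13: 2 · 2 · 1 · 3 · 1
0 · 3 · 3 · 2 · 1
1 · 1 · 1 · 1 · 2
0 · 0 · 3 · 3 · 3
step 14: 2 · 2 · 1 · 3 · 1
0 · 3 · 3 · 2 · 1
1 · 1 · 2 · 2 · 3
0 · 1 · 0 · 1 · 1
step 15: 2 · 2 · 1 · 3 · 1
0 · 3 · 3 · 2 · 1
1 · 1 · 2 · 2 · 3
0 · 1 · 0 · 1 · 2
step 16: 2 · 2 · 1 · 3 · 1
0 · 3 · 3 · 2 · 1
1 · 1 · 2 · 2 · 3
0 · 1 · 0 · 1 · 3
step 17: 2 · 2 · 1 · 3 · 1
0 · 3 · 3 · 2 · 2
1 · 1 · 2 · 3 · 0
0 · 1 · 0 · 2 · 1
step 18: 2 · 2 · 1 · 3 · 1
0 · 3 · 3 · 2 · 2
1 · 1 · 2 · 3 · 0
0 · 1 · 0 · 2 · 2
step 19: 2 · 2 · 1 · 3 · 1
0 · 3 · 3 · 2 · 2
1 · 1 · 2 · 3 · 0
0 · 1 · 0 · 2 · 3
step 20: 2 · 2 · 1 · 3 · 1
0 · 3 · 3 · 2 · 2
1 · 1 · 2 · 3 · 1
0 · 1 · 0 · 3 · 0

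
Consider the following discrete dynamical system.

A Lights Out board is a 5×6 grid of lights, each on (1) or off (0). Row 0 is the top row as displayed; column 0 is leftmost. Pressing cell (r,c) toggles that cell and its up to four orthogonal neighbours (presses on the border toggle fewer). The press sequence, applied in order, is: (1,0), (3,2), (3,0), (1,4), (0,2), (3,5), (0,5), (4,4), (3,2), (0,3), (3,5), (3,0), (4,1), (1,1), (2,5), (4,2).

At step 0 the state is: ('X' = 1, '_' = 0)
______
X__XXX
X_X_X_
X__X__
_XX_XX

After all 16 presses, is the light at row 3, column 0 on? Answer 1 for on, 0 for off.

gen 0: ______
X__XXX
X_X_X_
X__X__
_XX_XX
gen 1: X_____
_X_XXX
__X_X_
X__X__
_XX_XX
gen 2: X_____
_X_XXX
____X_
XXX___
_X__XX
gen 3: X_____
_X_XXX
X___X_
__X___
XX__XX
gen 4: X___X_
_X____
X_____
__X___
XX__XX
gen 5: XXXXX_
_XX___
X_____
__X___
XX__XX
gen 6: XXXXX_
_XX___
X____X
__X_XX
XX__X_
gen 7: XXXX_X
_XX__X
X____X
__X_XX
XX__X_
gen 8: XXXX_X
_XX__X
X____X
__X__X
XX_X_X
gen 9: XXXX_X
_XX__X
X_X__X
_X_X_X
XXXX_X
gen 10: XX__XX
_XXX_X
X_X__X
_X_X_X
XXXX_X
gen 11: XX__XX
_XXX_X
X_X___
_X_XX_
XXXX__
gen 12: XX__XX
_XXX_X
__X___
X__XX_
_XXX__
gen 13: XX__XX
_XXX_X
__X___
XX_XX_
X__X__
gen 14: X___XX
X__X_X
_XX___
XX_XX_
X__X__
gen 15: X___XX
X__X__
_XX_XX
XX_XXX
X__X__
gen 16: X___XX
X__X__
_XX_XX
XXXXXX
XXX___

1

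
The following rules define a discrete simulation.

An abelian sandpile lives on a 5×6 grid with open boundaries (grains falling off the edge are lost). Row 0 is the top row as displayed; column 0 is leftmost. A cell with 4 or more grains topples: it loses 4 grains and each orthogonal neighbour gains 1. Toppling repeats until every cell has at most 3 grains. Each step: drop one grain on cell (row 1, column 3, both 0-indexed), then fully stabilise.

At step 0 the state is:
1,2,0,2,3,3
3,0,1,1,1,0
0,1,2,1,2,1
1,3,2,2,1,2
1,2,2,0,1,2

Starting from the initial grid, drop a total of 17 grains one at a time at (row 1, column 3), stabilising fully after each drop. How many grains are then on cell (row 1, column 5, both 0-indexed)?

3

t=0: 1,2,0,2,3,3
3,0,1,1,1,0
0,1,2,1,2,1
1,3,2,2,1,2
1,2,2,0,1,2
t=1: 1,2,0,2,3,3
3,0,1,2,1,0
0,1,2,1,2,1
1,3,2,2,1,2
1,2,2,0,1,2
t=2: 1,2,0,2,3,3
3,0,1,3,1,0
0,1,2,1,2,1
1,3,2,2,1,2
1,2,2,0,1,2
t=3: 1,2,0,3,3,3
3,0,2,0,2,0
0,1,2,2,2,1
1,3,2,2,1,2
1,2,2,0,1,2
t=4: 1,2,0,3,3,3
3,0,2,1,2,0
0,1,2,2,2,1
1,3,2,2,1,2
1,2,2,0,1,2
t=5: 1,2,0,3,3,3
3,0,2,2,2,0
0,1,2,2,2,1
1,3,2,2,1,2
1,2,2,0,1,2
t=6: 1,2,0,3,3,3
3,0,2,3,2,0
0,1,2,2,2,1
1,3,2,2,1,2
1,2,2,0,1,2
t=7: 1,2,1,1,2,0
3,0,3,2,0,2
0,1,2,3,3,1
1,3,2,2,1,2
1,2,2,0,1,2
t=8: 1,2,1,1,2,0
3,0,3,3,0,2
0,1,2,3,3,1
1,3,2,2,1,2
1,2,2,0,1,2
t=9: 1,2,2,2,2,0
3,1,1,2,2,2
0,2,0,2,0,2
1,3,3,3,2,2
1,2,2,0,1,2
t=10: 1,2,2,2,2,0
3,1,1,3,2,2
0,2,0,2,0,2
1,3,3,3,2,2
1,2,2,0,1,2
t=11: 1,2,2,3,2,0
3,1,2,0,3,2
0,2,0,3,0,2
1,3,3,3,2,2
1,2,2,0,1,2
t=12: 1,2,2,3,2,0
3,1,2,1,3,2
0,2,0,3,0,2
1,3,3,3,2,2
1,2,2,0,1,2
t=13: 1,2,2,3,2,0
3,1,2,2,3,2
0,2,0,3,0,2
1,3,3,3,2,2
1,2,2,0,1,2
t=14: 1,2,2,3,2,0
3,1,2,3,3,2
0,2,0,3,0,2
1,3,3,3,2,2
1,2,2,0,1,2
t=15: 1,2,3,1,0,1
3,1,3,3,1,3
0,3,2,1,2,2
2,0,1,1,3,2
1,3,3,1,1,2
t=16: 1,3,0,3,0,1
3,2,1,1,2,3
0,3,3,2,2,2
2,0,1,1,3,2
1,3,3,1,1,2
t=17: 1,3,0,3,0,1
3,2,1,2,2,3
0,3,3,2,2,2
2,0,1,1,3,2
1,3,3,1,1,2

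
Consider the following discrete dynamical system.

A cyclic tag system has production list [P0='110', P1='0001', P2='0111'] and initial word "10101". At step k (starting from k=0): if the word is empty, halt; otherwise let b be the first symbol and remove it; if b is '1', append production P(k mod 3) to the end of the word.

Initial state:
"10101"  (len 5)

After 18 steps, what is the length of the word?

step 0: "10101"  (len 5)
step 1: "0101110"  (len 7)
step 2: "101110"  (len 6)
step 3: "011100111"  (len 9)
step 4: "11100111"  (len 8)
step 5: "11001110001"  (len 11)
step 6: "10011100010111"  (len 14)
step 7: "0011100010111110"  (len 16)
step 8: "011100010111110"  (len 15)
step 9: "11100010111110"  (len 14)
step 10: "1100010111110110"  (len 16)
step 11: "1000101111101100001"  (len 19)
step 12: "0001011111011000010111"  (len 22)
step 13: "001011111011000010111"  (len 21)
step 14: "01011111011000010111"  (len 20)
step 15: "1011111011000010111"  (len 19)
step 16: "011111011000010111110"  (len 21)
step 17: "11111011000010111110"  (len 20)
step 18: "11110110000101111100111"  (len 23)

23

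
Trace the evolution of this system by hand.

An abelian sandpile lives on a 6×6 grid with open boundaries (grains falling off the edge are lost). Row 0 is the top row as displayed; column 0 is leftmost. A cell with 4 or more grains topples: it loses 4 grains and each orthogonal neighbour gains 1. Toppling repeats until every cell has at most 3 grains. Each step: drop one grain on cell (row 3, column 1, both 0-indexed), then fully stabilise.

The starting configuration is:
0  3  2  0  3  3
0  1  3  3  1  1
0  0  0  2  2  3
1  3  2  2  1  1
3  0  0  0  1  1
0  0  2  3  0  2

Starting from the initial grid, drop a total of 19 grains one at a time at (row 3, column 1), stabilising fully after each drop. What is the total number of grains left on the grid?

65

[0] 0  3  2  0  3  3
0  1  3  3  1  1
0  0  0  2  2  3
1  3  2  2  1  1
3  0  0  0  1  1
0  0  2  3  0  2
[1] 0  3  2  0  3  3
0  1  3  3  1  1
0  1  0  2  2  3
2  0  3  2  1  1
3  1  0  0  1  1
0  0  2  3  0  2
[2] 0  3  2  0  3  3
0  1  3  3  1  1
0  1  0  2  2  3
2  1  3  2  1  1
3  1  0  0  1  1
0  0  2  3  0  2
[3] 0  3  2  0  3  3
0  1  3  3  1  1
0  1  0  2  2  3
2  2  3  2  1  1
3  1  0  0  1  1
0  0  2  3  0  2
[4] 0  3  2  0  3  3
0  1  3  3  1  1
0  1  0  2  2  3
2  3  3  2  1  1
3  1  0  0  1  1
0  0  2  3  0  2
[5] 0  3  2  0  3  3
0  1  3  3  1  1
0  2  1  2  2  3
3  1  0  3  1  1
3  2  1  0  1  1
0  0  2  3  0  2
[6] 0  3  2  0  3  3
0  1  3  3  1  1
0  2  1  2  2  3
3  2  0  3  1  1
3  2  1  0  1  1
0  0  2  3  0  2
[7] 0  3  2  0  3  3
0  1  3  3  1  1
0  2  1  2  2  3
3  3  0  3  1  1
3  2  1  0  1  1
0  0  2  3  0  2
[8] 0  3  2  0  3  3
0  1  3  3  1  1
1  3  1  2  2  3
1  2  1  3  1  1
1  0  2  0  1  1
1  1  2  3  0  2
[9] 0  3  2  0  3  3
0  1  3  3  1  1
1  3  1  2  2  3
1  3  1  3  1  1
1  0  2  0  1  1
1  1  2  3  0  2
[10] 0  3  2  0  3  3
0  2  3  3  1  1
2  0  2  2  2  3
2  1  2  3  1  1
1  1  2  0  1  1
1  1  2  3  0  2
[11] 0  3  2  0  3  3
0  2  3  3  1  1
2  0  2  2  2  3
2  2  2  3  1  1
1  1  2  0  1  1
1  1  2  3  0  2
[12] 0  3  2  0  3  3
0  2  3  3  1  1
2  0  2  2  2  3
2  3  2  3  1  1
1  1  2  0  1  1
1  1  2  3  0  2
[13] 0  3  2  0  3  3
0  2  3  3  1  1
2  1  2  2  2  3
3  0  3  3  1  1
1  2  2  0  1  1
1  1  2  3  0  2
[14] 0  3  2  0  3  3
0  2  3  3  1  1
2  1  2  2  2  3
3  1  3  3  1  1
1  2  2  0  1  1
1  1  2  3  0  2
[15] 0  3  2  0  3  3
0  2  3  3  1  1
2  1  2  2  2  3
3  2  3  3  1  1
1  2  2  0  1  1
1  1  2  3  0  2
[16] 0  3  2  0  3  3
0  2  3  3  1  1
2  1  2  2  2  3
3  3  3  3  1  1
1  2  2  0  1  1
1  1  2  3  0  2
[17] 0  3  2  0  3  3
0  2  3  3  1  1
3  2  3  3  2  3
0  2  1  0  2  1
2  3  3  1  1  1
1  1  2  3  0  2
[18] 0  3  2  0  3  3
0  2  3  3  1  1
3  2  3  3  2  3
0  3  1  0  2  1
2  3  3  1  1  1
1  1  2  3  0  2
[19] 0  3  2  0  3  3
0  2  3  3  1  1
3  3  3  3  2  3
1  1  3  0  2  1
3  1  0  2  1  1
1  2  3  3  0  2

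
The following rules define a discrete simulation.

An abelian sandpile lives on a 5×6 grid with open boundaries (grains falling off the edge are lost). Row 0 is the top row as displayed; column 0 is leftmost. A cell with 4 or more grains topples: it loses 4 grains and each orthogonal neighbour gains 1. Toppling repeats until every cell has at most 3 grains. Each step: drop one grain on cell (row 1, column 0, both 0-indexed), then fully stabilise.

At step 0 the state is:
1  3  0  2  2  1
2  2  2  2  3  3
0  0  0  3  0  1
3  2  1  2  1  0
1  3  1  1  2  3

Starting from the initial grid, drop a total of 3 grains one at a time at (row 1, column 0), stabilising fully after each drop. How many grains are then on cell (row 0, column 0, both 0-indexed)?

2

step 0: 1  3  0  2  2  1
2  2  2  2  3  3
0  0  0  3  0  1
3  2  1  2  1  0
1  3  1  1  2  3
step 1: 1  3  0  2  2  1
3  2  2  2  3  3
0  0  0  3  0  1
3  2  1  2  1  0
1  3  1  1  2  3
step 2: 2  3  0  2  2  1
0  3  2  2  3  3
1  0  0  3  0  1
3  2  1  2  1  0
1  3  1  1  2  3
step 3: 2  3  0  2  2  1
1  3  2  2  3  3
1  0  0  3  0  1
3  2  1  2  1  0
1  3  1  1  2  3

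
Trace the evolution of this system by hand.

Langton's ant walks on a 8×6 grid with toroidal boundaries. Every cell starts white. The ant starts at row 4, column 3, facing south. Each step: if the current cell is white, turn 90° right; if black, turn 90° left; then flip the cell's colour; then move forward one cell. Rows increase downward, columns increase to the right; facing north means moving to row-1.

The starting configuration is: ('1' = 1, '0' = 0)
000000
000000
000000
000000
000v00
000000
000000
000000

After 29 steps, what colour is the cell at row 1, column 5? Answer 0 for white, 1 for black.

1

gen 0: 000000
000000
000000
000000
000v00
000000
000000
000000
gen 1: 000000
000000
000000
000000
00<100
000000
000000
000000
gen 2: 000000
000000
000000
00^000
001100
000000
000000
000000
gen 3: 000000
000000
000000
001>00
001100
000000
000000
000000
gen 4: 000000
000000
000000
001100
001v00
000000
000000
000000
gen 5: 000000
000000
000000
001100
0010>0
000000
000000
000000
gen 6: 000000
000000
000000
001100
001010
0000v0
000000
000000
gen 7: 000000
000000
000000
001100
001010
000<10
000000
000000
gen 8: 000000
000000
000000
001100
001^10
000110
000000
000000
gen 9: 000000
000000
000000
001100
0011>0
000110
000000
000000
gen 10: 000000
000000
000000
0011^0
001100
000110
000000
000000
gen 11: 000000
000000
000000
00111>
001100
000110
000000
000000
gen 12: 000000
000000
000000
001111
00110v
000110
000000
000000
gen 13: 000000
000000
000000
001111
0011<1
000110
000000
000000
gen 14: 000000
000000
000000
0011^1
001111
000110
000000
000000
gen 15: 000000
000000
000000
001<01
001111
000110
000000
000000
gen 16: 000000
000000
000000
001001
001v11
000110
000000
000000
gen 17: 000000
000000
000000
001001
0010>1
000110
000000
000000
gen 18: 000000
000000
000000
0010^1
001001
000110
000000
000000
gen 19: 000000
000000
000000
00101>
001001
000110
000000
000000
gen 20: 000000
000000
00000^
001010
001001
000110
000000
000000
gen 21: 000000
000000
>00001
001010
001001
000110
000000
000000
gen 22: 000000
000000
100001
v01010
001001
000110
000000
000000
gen 23: 000000
000000
100001
10101<
001001
000110
000000
000000
gen 24: 000000
000000
10000^
101011
001001
000110
000000
000000
gen 25: 000000
000000
1000<0
101011
001001
000110
000000
000000
gen 26: 000000
0000^0
100010
101011
001001
000110
000000
000000
gen 27: 000000
00001>
100010
101011
001001
000110
000000
000000
gen 28: 000000
000011
10001v
101011
001001
000110
000000
000000
gen 29: 000000
000011
1000<1
101011
001001
000110
000000
000000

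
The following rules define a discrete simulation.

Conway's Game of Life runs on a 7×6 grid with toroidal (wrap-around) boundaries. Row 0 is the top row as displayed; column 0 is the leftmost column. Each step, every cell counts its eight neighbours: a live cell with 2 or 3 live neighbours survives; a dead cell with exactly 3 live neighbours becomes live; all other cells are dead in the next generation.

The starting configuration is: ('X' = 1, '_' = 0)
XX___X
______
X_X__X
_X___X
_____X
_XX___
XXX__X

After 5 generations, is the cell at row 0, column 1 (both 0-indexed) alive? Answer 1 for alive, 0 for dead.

0

gen 0: XX___X
______
X_X__X
_X___X
_____X
_XX___
XXX__X
gen 1: __X__X
______
XX___X
_X__XX
_XX___
__X__X
_____X
gen 2: ______
_X___X
_X__XX
____XX
_XXXXX
XXX___
X___XX
gen 3: ____X_
____XX
______
_X____
______
______
X____X
gen 4: X___X_
____XX
______
______
______
______
_____X
gen 5: X___X_
____XX
______
______
______
______
_____X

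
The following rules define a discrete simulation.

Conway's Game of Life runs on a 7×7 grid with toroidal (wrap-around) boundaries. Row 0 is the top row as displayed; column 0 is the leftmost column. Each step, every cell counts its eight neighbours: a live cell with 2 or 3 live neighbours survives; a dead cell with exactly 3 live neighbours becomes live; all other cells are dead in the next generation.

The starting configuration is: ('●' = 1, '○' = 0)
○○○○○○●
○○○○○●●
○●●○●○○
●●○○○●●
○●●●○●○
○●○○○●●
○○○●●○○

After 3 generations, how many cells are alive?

15

gen 0: ○○○○○○●
○○○○○●●
○●●○●○○
●●○○○●●
○●●●○●○
○●○○○●●
○○○●●○○
gen 1: ○○○○●○●
●○○○○●●
○●●○●○○
○○○○○●●
○○○○○○○
●●○○○●●
●○○○●○●
gen 2: ○○○○●○○
●●○●●○●
○●○○●○○
○○○○○●○
○○○○○○○
○●○○○●○
○●○○●○○
gen 3: ○●●○●○○
●●●●●○○
○●●●●○●
○○○○○○○
○○○○○○○
○○○○○○○
○○○○●●○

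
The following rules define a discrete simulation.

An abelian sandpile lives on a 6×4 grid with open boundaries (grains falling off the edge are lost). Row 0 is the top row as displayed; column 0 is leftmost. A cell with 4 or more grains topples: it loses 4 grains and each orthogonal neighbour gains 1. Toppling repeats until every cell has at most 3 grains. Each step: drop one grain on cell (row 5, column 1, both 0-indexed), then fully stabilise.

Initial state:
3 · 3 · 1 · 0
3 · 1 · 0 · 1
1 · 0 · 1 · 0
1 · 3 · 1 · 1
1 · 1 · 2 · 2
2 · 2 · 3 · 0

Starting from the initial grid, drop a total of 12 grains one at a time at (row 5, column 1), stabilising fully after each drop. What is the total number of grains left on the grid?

37

gen 0: 3 · 3 · 1 · 0
3 · 1 · 0 · 1
1 · 0 · 1 · 0
1 · 3 · 1 · 1
1 · 1 · 2 · 2
2 · 2 · 3 · 0
gen 1: 3 · 3 · 1 · 0
3 · 1 · 0 · 1
1 · 0 · 1 · 0
1 · 3 · 1 · 1
1 · 1 · 2 · 2
2 · 3 · 3 · 0
gen 2: 3 · 3 · 1 · 0
3 · 1 · 0 · 1
1 · 0 · 1 · 0
1 · 3 · 1 · 1
1 · 2 · 3 · 2
3 · 1 · 0 · 1
gen 3: 3 · 3 · 1 · 0
3 · 1 · 0 · 1
1 · 0 · 1 · 0
1 · 3 · 1 · 1
1 · 2 · 3 · 2
3 · 2 · 0 · 1
gen 4: 3 · 3 · 1 · 0
3 · 1 · 0 · 1
1 · 0 · 1 · 0
1 · 3 · 1 · 1
1 · 2 · 3 · 2
3 · 3 · 0 · 1
gen 5: 3 · 3 · 1 · 0
3 · 1 · 0 · 1
1 · 0 · 1 · 0
1 · 3 · 1 · 1
2 · 3 · 3 · 2
0 · 1 · 1 · 1
gen 6: 3 · 3 · 1 · 0
3 · 1 · 0 · 1
1 · 0 · 1 · 0
1 · 3 · 1 · 1
2 · 3 · 3 · 2
0 · 2 · 1 · 1
gen 7: 3 · 3 · 1 · 0
3 · 1 · 0 · 1
1 · 0 · 1 · 0
1 · 3 · 1 · 1
2 · 3 · 3 · 2
0 · 3 · 1 · 1
gen 8: 3 · 3 · 1 · 0
3 · 1 · 0 · 1
1 · 1 · 1 · 0
2 · 0 · 3 · 1
3 · 2 · 0 · 3
1 · 1 · 3 · 1
gen 9: 3 · 3 · 1 · 0
3 · 1 · 0 · 1
1 · 1 · 1 · 0
2 · 0 · 3 · 1
3 · 2 · 0 · 3
1 · 2 · 3 · 1
gen 10: 3 · 3 · 1 · 0
3 · 1 · 0 · 1
1 · 1 · 1 · 0
2 · 0 · 3 · 1
3 · 2 · 0 · 3
1 · 3 · 3 · 1
gen 11: 3 · 3 · 1 · 0
3 · 1 · 0 · 1
1 · 1 · 1 · 0
2 · 0 · 3 · 1
3 · 3 · 1 · 3
2 · 1 · 0 · 2
gen 12: 3 · 3 · 1 · 0
3 · 1 · 0 · 1
1 · 1 · 1 · 0
2 · 0 · 3 · 1
3 · 3 · 1 · 3
2 · 2 · 0 · 2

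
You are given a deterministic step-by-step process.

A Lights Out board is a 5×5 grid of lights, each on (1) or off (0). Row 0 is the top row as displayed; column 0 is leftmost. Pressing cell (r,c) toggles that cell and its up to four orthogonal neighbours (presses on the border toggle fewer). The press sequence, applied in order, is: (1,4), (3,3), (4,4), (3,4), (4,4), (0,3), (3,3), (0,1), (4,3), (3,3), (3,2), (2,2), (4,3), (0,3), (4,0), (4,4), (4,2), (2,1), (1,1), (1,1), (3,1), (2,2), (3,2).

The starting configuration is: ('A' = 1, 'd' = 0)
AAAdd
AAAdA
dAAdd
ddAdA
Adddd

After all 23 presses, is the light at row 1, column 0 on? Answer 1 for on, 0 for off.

1

gen 0: AAAdd
AAAdA
dAAdd
ddAdA
Adddd
gen 1: AAAdA
AAAAd
dAAdA
ddAdA
Adddd
gen 2: AAAdA
AAAAd
dAAAA
dddAd
AddAd
gen 3: AAAdA
AAAAd
dAAAA
dddAA
AdddA
gen 4: AAAdA
AAAAd
dAAAd
ddddd
Adddd
gen 5: AAAdA
AAAAd
dAAAd
ddddA
AddAA
gen 6: AAdAd
AAAdd
dAAAd
ddddA
AddAA
gen 7: AAdAd
AAAdd
dAAdd
ddAAd
AdddA
gen 8: ddAAd
AdAdd
dAAdd
ddAAd
AdddA
gen 9: ddAAd
AdAdd
dAAdd
ddAdd
AdAAd
gen 10: ddAAd
AdAdd
dAAAd
dddAA
AdAdd
gen 11: ddAAd
AdAdd
dAdAd
dAAdA
Adddd
gen 12: ddAAd
Adddd
ddAdd
dAddA
Adddd
gen 13: ddAAd
Adddd
ddAdd
dAdAA
AdAAA
gen 14: ddddA
AddAd
ddAdd
dAdAA
AdAAA
gen 15: ddddA
AddAd
ddAdd
AAdAA
dAAAA
gen 16: ddddA
AddAd
ddAdd
AAdAd
dAAdd
gen 17: ddddA
AddAd
ddAdd
AAAAd
dddAd
gen 18: ddddA
AAdAd
AAddd
AdAAd
dddAd
gen 19: dAddA
ddAAd
Adddd
AdAAd
dddAd
gen 20: ddddA
AAdAd
AAddd
AdAAd
dddAd
gen 21: ddddA
AAdAd
Adddd
dAdAd
dAdAd
gen 22: ddddA
AAAAd
AAAAd
dAAAd
dAdAd
gen 23: ddddA
AAAAd
AAdAd
ddddd
dAAAd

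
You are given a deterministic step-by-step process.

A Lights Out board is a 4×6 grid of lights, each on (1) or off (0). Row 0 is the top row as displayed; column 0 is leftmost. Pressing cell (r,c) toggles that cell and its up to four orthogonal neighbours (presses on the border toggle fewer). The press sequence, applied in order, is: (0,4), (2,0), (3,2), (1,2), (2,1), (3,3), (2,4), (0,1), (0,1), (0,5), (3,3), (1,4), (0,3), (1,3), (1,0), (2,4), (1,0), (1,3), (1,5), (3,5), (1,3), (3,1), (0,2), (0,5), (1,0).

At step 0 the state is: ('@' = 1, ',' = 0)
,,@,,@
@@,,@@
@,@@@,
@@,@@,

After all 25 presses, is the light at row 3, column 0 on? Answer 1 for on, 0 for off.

1

[0] ,,@,,@
@@,,@@
@,@@@,
@@,@@,
[1] ,,@@@,
@@,,,@
@,@@@,
@@,@@,
[2] ,,@@@,
,@,,,@
,@@@@,
,@,@@,
[3] ,,@@@,
,@,,,@
,@,@@,
,,@,@,
[4] ,,,@@,
,,@@,@
,@@@@,
,,@,@,
[5] ,,,@@,
,@@@,@
@,,@@,
,@@,@,
[6] ,,,@@,
,@@@,@
@,,,@,
,@,@,,
[7] ,,,@@,
,@@@@@
@,,@,@
,@,@@,
[8] @@@@@,
,,@@@@
@,,@,@
,@,@@,
[9] ,,,@@,
,@@@@@
@,,@,@
,@,@@,
[10] ,,,@,@
,@@@@,
@,,@,@
,@,@@,
[11] ,,,@,@
,@@@@,
@,,,,@
,@@,,,
[12] ,,,@@@
,@@,,@
@,,,@@
,@@,,,
[13] ,,@,,@
,@@@,@
@,,,@@
,@@,,,
[14] ,,@@,@
,@,,@@
@,,@@@
,@@,,,
[15] @,@@,@
@,,,@@
,,,@@@
,@@,,,
[16] @,@@,@
@,,,,@
,,,,,,
,@@,@,
[17] ,,@@,@
,@,,,@
@,,,,,
,@@,@,
[18] ,,@,,@
,@@@@@
@,,@,,
,@@,@,
[19] ,,@,,,
,@@@,,
@,,@,@
,@@,@,
[20] ,,@,,,
,@@@,,
@,,@,,
,@@,,@
[21] ,,@@,,
,@,,@,
@,,,,,
,@@,,@
[22] ,,@@,,
,@,,@,
@@,,,,
@,,,,@
[23] ,@,,,,
,@@,@,
@@,,,,
@,,,,@
[24] ,@,,@@
,@@,@@
@@,,,,
@,,,,@
[25] @@,,@@
@,@,@@
,@,,,,
@,,,,@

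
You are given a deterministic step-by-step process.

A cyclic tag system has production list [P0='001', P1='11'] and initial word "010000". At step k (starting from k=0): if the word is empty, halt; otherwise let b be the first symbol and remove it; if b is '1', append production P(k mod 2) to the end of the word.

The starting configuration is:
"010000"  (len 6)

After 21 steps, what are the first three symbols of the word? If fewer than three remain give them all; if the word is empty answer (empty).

[0] "010000"  (len 6)
[1] "10000"  (len 5)
[2] "000011"  (len 6)
[3] "00011"  (len 5)
[4] "0011"  (len 4)
[5] "011"  (len 3)
[6] "11"  (len 2)
[7] "1001"  (len 4)
[8] "00111"  (len 5)
[9] "0111"  (len 4)
[10] "111"  (len 3)
[11] "11001"  (len 5)
[12] "100111"  (len 6)
[13] "00111001"  (len 8)
[14] "0111001"  (len 7)
[15] "111001"  (len 6)
[16] "1100111"  (len 7)
[17] "100111001"  (len 9)
[18] "0011100111"  (len 10)
[19] "011100111"  (len 9)
[20] "11100111"  (len 8)
[21] "1100111001"  (len 10)

110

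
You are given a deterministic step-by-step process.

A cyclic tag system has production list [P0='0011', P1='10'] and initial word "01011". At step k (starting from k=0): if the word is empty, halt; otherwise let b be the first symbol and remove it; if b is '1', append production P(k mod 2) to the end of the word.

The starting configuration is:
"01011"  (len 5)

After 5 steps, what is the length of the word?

t=0: "01011"  (len 5)
t=1: "1011"  (len 4)
t=2: "01110"  (len 5)
t=3: "1110"  (len 4)
t=4: "11010"  (len 5)
t=5: "10100011"  (len 8)

8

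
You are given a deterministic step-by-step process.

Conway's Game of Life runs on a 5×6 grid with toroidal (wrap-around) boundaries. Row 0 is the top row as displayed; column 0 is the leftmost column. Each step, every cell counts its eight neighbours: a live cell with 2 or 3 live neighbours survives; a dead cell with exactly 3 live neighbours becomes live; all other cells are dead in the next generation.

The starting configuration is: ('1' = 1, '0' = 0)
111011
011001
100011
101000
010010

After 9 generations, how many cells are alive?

0) 111011
011001
100011
101000
010010
1) 000010
001000
001110
100110
000010
2) 000100
001010
011011
001000
000010
3) 000110
011011
011011
011011
000100
4) 000001
010000
000000
010001
000001
5) 100000
000000
100000
100000
000011
6) 000001
000000
000000
100000
100001
7) 100001
000000
000000
100001
100001
8) 100001
000000
000000
100001
010010
9) 100001
000000
000000
100001
010010

6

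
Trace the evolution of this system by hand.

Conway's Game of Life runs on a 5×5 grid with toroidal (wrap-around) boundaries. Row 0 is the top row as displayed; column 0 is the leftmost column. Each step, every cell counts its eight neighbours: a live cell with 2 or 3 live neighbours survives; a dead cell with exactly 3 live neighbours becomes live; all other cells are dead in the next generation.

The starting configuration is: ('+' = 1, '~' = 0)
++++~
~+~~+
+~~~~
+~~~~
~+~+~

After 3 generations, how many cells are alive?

t=0: ++++~
~+~~+
+~~~~
+~~~~
~+~+~
t=1: ~~~+~
~~~++
++~~+
++~~+
~~~+~
t=2: ~~++~
~~++~
~++~~
~+++~
+~++~
t=3: ~~~~~
~~~~~
~~~~~
+~~~+
~~~~~

2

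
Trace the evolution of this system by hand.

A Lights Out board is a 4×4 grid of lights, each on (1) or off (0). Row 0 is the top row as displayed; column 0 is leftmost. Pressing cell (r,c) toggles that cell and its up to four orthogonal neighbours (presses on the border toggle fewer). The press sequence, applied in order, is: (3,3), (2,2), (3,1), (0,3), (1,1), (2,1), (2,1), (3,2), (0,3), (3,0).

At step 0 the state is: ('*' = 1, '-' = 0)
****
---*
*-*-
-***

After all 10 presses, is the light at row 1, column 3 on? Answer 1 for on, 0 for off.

0) ****
---*
*-*-
-***
1) ****
---*
*-**
-*--
2) ****
--**
**--
-**-
3) ****
--**
*---
*---
4) **--
--*-
*---
*---
5) *---
**--
**--
*---
6) *---
*---
--*-
**--
7) *---
**--
**--
*---
8) *---
**--
***-
****
9) *-**
**-*
***-
****
10) *-**
**-*
-**-
--**

1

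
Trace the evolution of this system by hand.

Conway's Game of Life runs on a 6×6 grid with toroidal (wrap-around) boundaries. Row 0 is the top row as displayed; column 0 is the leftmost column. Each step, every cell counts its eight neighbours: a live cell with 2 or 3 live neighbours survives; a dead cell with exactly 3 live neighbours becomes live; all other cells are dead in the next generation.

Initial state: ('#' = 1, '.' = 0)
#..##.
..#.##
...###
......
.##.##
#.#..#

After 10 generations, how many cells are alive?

13

0) #..##.
..#.##
...###
......
.##.##
#.#..#
1) #.#...
#.#...
...#.#
#.#...
.#####
..#...
2) ..##..
#.##.#
#.##.#
#.....
#...##
#...##
3) ..#...
#....#
..##..
...#..
.#..#.
##....
4) .....#
.###..
..###.
...##.
###...
###...
5) ...#..
.#....
.#....
....##
#....#
..#..#
6) ..#...
..#...
#.....
....##
#.....
#...##
7) .#.#.#
.#....
.....#
#....#
#.....
##...#
8) .#..##
..#.#.
.....#
#....#
......
.##.##
9) .#....
#..##.
#...##
#....#
.#..#.
.#####
10) .#....
##.##.
.#.#..
.#....
.#....
.#.###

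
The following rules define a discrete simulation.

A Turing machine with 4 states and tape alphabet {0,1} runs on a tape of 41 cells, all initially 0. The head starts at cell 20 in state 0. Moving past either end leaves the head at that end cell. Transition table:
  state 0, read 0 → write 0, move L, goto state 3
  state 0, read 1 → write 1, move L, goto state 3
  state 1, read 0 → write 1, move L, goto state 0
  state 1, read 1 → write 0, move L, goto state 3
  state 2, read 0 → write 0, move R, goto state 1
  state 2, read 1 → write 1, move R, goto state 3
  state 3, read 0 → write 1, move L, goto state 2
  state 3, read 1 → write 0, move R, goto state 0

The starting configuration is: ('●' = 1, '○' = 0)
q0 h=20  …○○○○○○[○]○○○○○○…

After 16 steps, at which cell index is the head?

14

t=0: q0 h=20  …○○○○○○[○]○○○○○○…
t=1: q3 h=19  …○○○○○○[○]○○○○○○…
t=2: q2 h=18  …○○○○○○[○]●○○○○○…
t=3: q1 h=19  …○○○○○○[●]○○○○○○…
t=4: q3 h=18  …○○○○○○[○]○○○○○○…
t=5: q2 h=17  …○○○○○○[○]●○○○○○…
t=6: q1 h=18  …○○○○○○[●]○○○○○○…
t=7: q3 h=17  …○○○○○○[○]○○○○○○…
t=8: q2 h=16  …○○○○○○[○]●○○○○○…
t=9: q1 h=17  …○○○○○○[●]○○○○○○…
t=10: q3 h=16  …○○○○○○[○]○○○○○○…
t=11: q2 h=15  …○○○○○○[○]●○○○○○…
t=12: q1 h=16  …○○○○○○[●]○○○○○○…
t=13: q3 h=15  …○○○○○○[○]○○○○○○…
t=14: q2 h=14  …○○○○○○[○]●○○○○○…
t=15: q1 h=15  …○○○○○○[●]○○○○○○…
t=16: q3 h=14  …○○○○○○[○]○○○○○○…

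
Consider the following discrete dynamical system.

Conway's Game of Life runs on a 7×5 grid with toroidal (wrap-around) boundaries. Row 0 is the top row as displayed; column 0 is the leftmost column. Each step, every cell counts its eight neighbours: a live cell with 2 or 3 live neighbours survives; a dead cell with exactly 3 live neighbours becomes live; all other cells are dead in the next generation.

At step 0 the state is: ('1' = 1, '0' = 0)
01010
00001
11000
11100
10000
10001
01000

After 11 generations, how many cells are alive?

k=0  01010
00001
11000
11100
10000
10001
01000
k=1  10100
01101
00101
00101
00000
11001
01101
k=2  00001
00101
00101
00000
01011
01111
00101
k=3  10001
10001
00000
10101
01001
01000
01101
k=4  00000
10001
01010
11011
01111
01010
01111
k=5  01100
10001
01010
00000
00000
00000
11011
k=6  00100
10011
10001
00000
00000
10001
11011
k=7  00100
11010
10010
00000
00000
01010
01110
k=8  10001
11010
11100
00000
00000
01010
01010
k=9  00010
00010
10101
01000
00000
00000
01010
k=10  00011
00110
11111
11000
00000
00000
00100
k=11  00001
00000
00000
00010
00000
00000
00010

3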